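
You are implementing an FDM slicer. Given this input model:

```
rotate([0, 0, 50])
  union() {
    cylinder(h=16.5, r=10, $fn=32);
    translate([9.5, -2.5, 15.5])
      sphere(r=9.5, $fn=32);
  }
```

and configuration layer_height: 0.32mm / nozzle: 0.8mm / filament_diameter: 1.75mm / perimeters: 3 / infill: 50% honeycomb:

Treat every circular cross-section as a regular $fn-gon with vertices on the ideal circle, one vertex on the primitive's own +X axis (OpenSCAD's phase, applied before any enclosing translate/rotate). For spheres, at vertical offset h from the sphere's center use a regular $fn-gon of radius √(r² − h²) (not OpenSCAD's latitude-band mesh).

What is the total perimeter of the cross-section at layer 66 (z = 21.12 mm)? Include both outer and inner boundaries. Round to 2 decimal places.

48.05 mm

At z = 21.12 mm: the cylinder does not reach this height (z outside [0, 16.5]); the sphere at (9.5, -2.5): section is a regular 32-gon, circumradius = √(r²−h²) = √(9.5²−5.62²) = 7.659 (perimeter = 2·32·7.659·sin(180°/32) = 48.05 mm); Taking the union: only the r=9.5 sphere at (9.5, -2.5) is present, so the union is just that shape — boundary = 48.05 mm; (whole slice rotated 50° about Z — lengths, areas and connectivity unchanged). Overall, the cross-section is a single solid region. Total boundary length (outer) = 48.05 mm.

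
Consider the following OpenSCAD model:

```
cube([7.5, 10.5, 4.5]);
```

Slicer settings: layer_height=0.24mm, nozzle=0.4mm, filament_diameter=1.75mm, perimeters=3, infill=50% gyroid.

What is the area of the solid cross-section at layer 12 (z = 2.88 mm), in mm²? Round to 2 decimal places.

78.75 mm²

At z = 2.88 mm: the 7.5×10.5 cube contributes its full rectangle (area 78.75 mm²). Overall, the cross-section is a single solid region. Net area = 78.75 mm².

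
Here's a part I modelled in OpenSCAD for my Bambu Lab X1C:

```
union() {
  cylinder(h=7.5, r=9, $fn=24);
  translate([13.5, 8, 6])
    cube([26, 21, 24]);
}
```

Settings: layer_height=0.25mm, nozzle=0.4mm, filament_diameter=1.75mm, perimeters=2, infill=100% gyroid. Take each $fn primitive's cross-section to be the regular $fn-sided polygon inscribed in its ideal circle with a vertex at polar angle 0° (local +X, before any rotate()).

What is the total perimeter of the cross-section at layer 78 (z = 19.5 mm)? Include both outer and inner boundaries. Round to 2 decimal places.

At z = 19.5 mm: the cylinder does not reach this height (z outside [0, 7.5]); the cube at (13.5, 8) is present — its section is the full 26×21 rectangle (perimeter 94.00 mm); Combining (union): only the 26×21 cube at (13.5, 8) is present, so the union is just that shape — boundary = 94.00 mm. Overall, the cross-section is a single solid region. Total boundary length (outer) = 94.00 mm.

94.00 mm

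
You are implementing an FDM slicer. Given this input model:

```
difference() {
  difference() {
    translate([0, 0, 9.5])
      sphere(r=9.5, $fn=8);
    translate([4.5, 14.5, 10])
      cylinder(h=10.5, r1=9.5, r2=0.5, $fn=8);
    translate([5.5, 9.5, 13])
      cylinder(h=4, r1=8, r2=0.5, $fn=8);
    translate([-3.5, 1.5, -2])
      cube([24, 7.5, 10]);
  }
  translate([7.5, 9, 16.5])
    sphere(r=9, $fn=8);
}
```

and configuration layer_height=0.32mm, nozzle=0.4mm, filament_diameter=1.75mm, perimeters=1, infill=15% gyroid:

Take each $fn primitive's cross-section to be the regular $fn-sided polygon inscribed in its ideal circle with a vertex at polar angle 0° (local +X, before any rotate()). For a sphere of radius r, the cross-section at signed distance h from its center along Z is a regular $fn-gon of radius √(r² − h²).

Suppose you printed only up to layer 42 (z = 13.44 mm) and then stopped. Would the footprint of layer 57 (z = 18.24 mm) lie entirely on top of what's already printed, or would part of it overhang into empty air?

Compare the two slices. At z = 13.44: the r=9.5 sphere slices to a regular 8-gon of circumradius 8.644 (√(r²−h²) with h=3.94 from center) (area = (8/2)·8.644²·sin(360°/8) = 211.36 mm²); the cone at (4.5, 14.5) (r1=9.5→r2=0.5) has section circumradius 6.551 here — a regular 8-gon (area = (8/2)·6.551²·sin(360°/8) = 121.40 mm²); the cone at (5.5, 9.5): at t=0.110 of its height the radius interpolates to r₁+(r₂−r₁)t = 7.175, giving a regular 8-gon of that circumradius (area = (8/2)·7.175²·sin(360°/8) = 145.61 mm²); the cube at (-3.5, 1.5) is absent (z outside [-2, 8]); Subtracting the remaining from the first: starting from the r=9.5 sphere (211.36 mm²), the cone at (4.5, 14.5) misses the remaining region (no effect); the cone at (5.5, 9.5) partially overlaps it — only the 28.37 mm² overlap (of its 145.61 mm²) is removed, clipping the outline — area = 182.99 mm²; the r=9 sphere at (7.5, 9) contributes a regular 8-gon of circumradius √(9²−3.06²) = 8.464 (area = (8/2)·8.464²·sin(360°/8) = 202.62 mm²); After the difference (first − rest): starting from that combined region (182.99 mm²), the r=9 sphere at (7.5, 9) partially overlaps it — only the 8.48 mm² overlap (of its 202.62 mm²) is removed, clipping the outline — area = 174.50 mm². At z = 18.24: the r=9.5 sphere slices to a regular 8-gon of circumradius 3.723 (√(r²−h²) with h=8.74 from center) (area = (8/2)·3.723²·sin(360°/8) = 39.21 mm²); the cone at (4.5, 14.5): at t=0.785 of its height the radius interpolates to r₁+(r₂−r₁)t = 2.437, giving a regular 8-gon of that circumradius (area = (8/2)·2.437²·sin(360°/8) = 16.80 mm²); the cone at (5.5, 9.5) is absent (z outside [13, 17]); the cube at (-3.5, 1.5) is absent (z outside [-2, 8]); After the difference (first − rest): starting from the r=9.5 sphere (39.21 mm²), the cone at (4.5, 14.5) misses the remaining region (no effect) — area = 39.21 mm²; the r=9 sphere at (7.5, 9) contributes a regular 8-gon of circumradius √(9²−1.74²) = 8.830 (area = (8/2)·8.830²·sin(360°/8) = 220.54 mm²); Taking the first minus the rest: starting from that combined region (39.21 mm²), the r=9 sphere at (7.5, 9) partially overlaps it — only the 0.71 mm² overlap (of its 220.54 mm²) is removed, clipping the outline — area = 38.49 mm². Checking containment: the cross-section at z = 18.24 is a subset of the cross-section at z = 13.44.

entirely on top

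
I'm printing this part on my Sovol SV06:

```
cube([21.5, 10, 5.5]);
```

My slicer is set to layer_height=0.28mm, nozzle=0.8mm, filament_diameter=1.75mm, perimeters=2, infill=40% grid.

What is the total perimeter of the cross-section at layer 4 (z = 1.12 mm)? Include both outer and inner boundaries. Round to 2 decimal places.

At z = 1.12 mm: the cube (footprint 21.5×10) is included at this height (perimeter 63.00 mm). Overall, the cross-section is a single solid region. Total boundary length (outer) = 63.00 mm.

63.00 mm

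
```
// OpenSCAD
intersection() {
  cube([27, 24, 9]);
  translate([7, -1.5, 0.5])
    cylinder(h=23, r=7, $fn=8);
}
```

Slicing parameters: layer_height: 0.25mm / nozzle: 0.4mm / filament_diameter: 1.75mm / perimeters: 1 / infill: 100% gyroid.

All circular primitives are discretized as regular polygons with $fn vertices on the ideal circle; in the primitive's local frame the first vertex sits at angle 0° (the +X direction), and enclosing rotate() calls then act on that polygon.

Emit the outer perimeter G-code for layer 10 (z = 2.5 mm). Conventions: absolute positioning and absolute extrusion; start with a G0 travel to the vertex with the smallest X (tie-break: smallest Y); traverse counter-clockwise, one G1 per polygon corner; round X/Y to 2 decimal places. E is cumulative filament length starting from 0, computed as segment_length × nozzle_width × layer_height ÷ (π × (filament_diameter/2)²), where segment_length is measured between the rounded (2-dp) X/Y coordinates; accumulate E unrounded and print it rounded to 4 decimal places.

G0 X0.62 Y0.00 Z2.50
G1 X13.38 Y0.00 E0.5305
G1 X11.95 Y3.45 E0.6858
G1 X7.00 Y5.50 E0.9085
G1 X2.05 Y3.45 E1.1313
G1 X0.62 Y0.00 E1.2865

At z = 2.5 mm: the 27×24 cube contributes its full rectangle; the r=7 cylinder at (7, -1.5) contributes a regular 8-gon of circumradius 7; Taking the intersection: the r=7 cylinder at (7, -1.5) partially overlaps the 27×24 cube; clipping to the common part keeps 49.23 mm² — 1 connected region. The outline is a single polygon with 5 vertices. Extrusion per mm of travel: 0.4 × 0.25 / (π × 0.875²) = 0.041575. Accumulating E over each segment gives final E = 1.2865.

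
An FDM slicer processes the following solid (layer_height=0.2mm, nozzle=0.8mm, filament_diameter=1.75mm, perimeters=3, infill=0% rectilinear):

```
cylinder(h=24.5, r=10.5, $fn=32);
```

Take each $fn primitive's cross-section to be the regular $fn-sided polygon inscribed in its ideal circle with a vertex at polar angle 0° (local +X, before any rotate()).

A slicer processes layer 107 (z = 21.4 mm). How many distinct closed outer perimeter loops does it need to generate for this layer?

1

At z = 21.4 mm: the cylinder: section is a regular 32-gon, circumradius r=10.5. The result has 1 disconnected region.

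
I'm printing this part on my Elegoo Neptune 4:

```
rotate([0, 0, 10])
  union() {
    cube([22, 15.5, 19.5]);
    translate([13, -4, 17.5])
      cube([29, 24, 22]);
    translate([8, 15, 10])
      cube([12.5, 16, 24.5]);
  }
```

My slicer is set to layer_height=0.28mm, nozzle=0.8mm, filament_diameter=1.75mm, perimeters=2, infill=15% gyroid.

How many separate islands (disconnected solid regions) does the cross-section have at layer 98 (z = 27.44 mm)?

1

At z = 27.44 mm: the cube is absent (z outside [0, 19.5]); the cube at (13, -4) (footprint 29×24) is included at this height; the 12.5×16 cube at (8, 15) contributes its full rectangle; Taking the union: the regions partially overlap (shared area 37.50 mm²), so overlapping operands fuse into one piece — 1 connected region; (rotated 10° about Z; rotation is an isometry so areas/perimeters/island counts are preserved). Overall, the cross-section is a single solid region. Island count = 1.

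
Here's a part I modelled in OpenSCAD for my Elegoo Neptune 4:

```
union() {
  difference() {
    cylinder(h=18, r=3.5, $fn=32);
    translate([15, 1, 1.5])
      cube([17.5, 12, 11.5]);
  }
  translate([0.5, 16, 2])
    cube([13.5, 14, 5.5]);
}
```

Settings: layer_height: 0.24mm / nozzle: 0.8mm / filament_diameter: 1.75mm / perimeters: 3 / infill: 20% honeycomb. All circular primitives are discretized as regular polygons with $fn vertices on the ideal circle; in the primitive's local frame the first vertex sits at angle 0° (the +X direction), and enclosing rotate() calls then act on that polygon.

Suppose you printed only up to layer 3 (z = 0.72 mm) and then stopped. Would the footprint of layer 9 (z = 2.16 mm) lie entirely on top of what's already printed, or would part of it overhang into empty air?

Compare the two slices. At z = 0.72: the r=3.5 cylinder contributes a regular 32-gon of circumradius 3.5 (area = (32/2)·3.500²·sin(360°/32) = 38.24 mm²); the cube at (15, 1) does not reach this height (z outside [1.5, 13]); Taking the first minus the rest: none of the subtracted shapes is present at this height, so the r=3.5 cylinder is unchanged — area = 38.24 mm²; the cube at (0.5, 16) is absent (z outside [2, 7.5]); Merging all regions: only the result so far is present, so the union is just that shape — area = 38.24 mm². At z = 2.16: the r=3.5 cylinder gives a regular 32-gon of circumradius 3.5 (constant along its height) (area = (32/2)·3.500²·sin(360°/32) = 38.24 mm²); the cube at (15, 1) is present — its section is the full 17.5×12 rectangle (area 210.00 mm²); After the difference (first − rest): starting from the r=3.5 cylinder (38.24 mm²), the 17.5×12 cube at (15, 1) misses the remaining region (no effect) — area = 38.24 mm²; the cube at (0.5, 16) (footprint 13.5×14) is included at this height (area 189.00 mm²); Taking the union: the 2 present regions are separate (no shared area or edge), so areas and boundary lengths simply add and each stays a separate island — area = 227.24 mm². Checking containment: at z = 2.16 the cross-section extends beyond the z = 0.72 cross-section by about 189.00 mm².

part overhangs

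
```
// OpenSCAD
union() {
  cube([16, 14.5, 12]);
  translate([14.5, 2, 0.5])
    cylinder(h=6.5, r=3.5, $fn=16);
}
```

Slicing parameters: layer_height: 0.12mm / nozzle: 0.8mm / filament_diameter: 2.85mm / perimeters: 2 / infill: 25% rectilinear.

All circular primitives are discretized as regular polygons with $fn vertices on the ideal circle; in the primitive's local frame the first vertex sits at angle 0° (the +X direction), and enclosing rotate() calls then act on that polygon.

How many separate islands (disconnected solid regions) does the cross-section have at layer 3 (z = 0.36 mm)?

1

At z = 0.36 mm: the cube is present — its section is the full 16×14.5 rectangle; the cylinder at (14.5, 2) does not reach this height (z outside [0.5, 7]); Taking the union: only the 16×14.5 cube is present, so the union is just that shape — 1 connected region. Overall, the cross-section is a single solid region. Island count = 1.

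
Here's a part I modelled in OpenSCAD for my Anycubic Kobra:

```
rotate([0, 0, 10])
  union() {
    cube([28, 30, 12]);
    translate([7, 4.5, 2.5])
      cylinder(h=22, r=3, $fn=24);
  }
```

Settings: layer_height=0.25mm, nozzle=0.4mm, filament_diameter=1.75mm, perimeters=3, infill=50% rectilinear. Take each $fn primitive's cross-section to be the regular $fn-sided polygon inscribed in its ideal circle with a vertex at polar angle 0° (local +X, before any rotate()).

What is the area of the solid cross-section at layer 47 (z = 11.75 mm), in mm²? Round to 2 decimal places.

840.00 mm²

At z = 11.75 mm: the cube is present — its section is the full 28×30 rectangle (area 840.00 mm²); the cylinder at (7, 4.5): section is a regular 24-gon, circumradius r=3 (area = (24/2)·3.000²·sin(360°/24) = 27.95 mm²); Merging all regions: the r=3 cylinder at (7, 4.5) lies entirely inside the 28×30 cube, so the union is just the 28×30 cube — area = 840.00 mm²; (rotated 10° about Z; rotation is an isometry so areas/perimeters/island counts are preserved). Overall, the cross-section is a single solid region. Net area = 840.00 mm².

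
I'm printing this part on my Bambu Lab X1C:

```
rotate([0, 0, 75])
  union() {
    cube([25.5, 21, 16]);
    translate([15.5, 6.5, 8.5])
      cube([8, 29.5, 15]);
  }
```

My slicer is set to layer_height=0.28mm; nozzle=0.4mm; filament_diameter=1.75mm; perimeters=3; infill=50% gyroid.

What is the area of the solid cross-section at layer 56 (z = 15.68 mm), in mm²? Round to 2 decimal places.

At z = 15.68 mm: the cube is present — its section is the full 25.5×21 rectangle (area 535.50 mm²); the 8×29.5 cube at (15.5, 6.5) contributes its full rectangle (area 236.00 mm²); Merging all regions: the regions partially overlap — summed areas 771.50 mm² minus the doubly-counted overlap 116.00 mm² gives 655.50 mm² — area = 655.50 mm²; (whole slice rotated 75° about Z — lengths, areas and connectivity unchanged). Overall, the cross-section is a single solid region. Net area = 655.50 mm².

655.50 mm²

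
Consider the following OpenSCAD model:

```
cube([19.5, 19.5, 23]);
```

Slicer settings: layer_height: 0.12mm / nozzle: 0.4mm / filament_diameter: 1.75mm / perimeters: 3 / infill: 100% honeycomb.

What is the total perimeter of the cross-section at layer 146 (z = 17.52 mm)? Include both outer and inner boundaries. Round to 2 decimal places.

78.00 mm

At z = 17.52 mm: the cube is present — its section is the full 19.5×19.5 rectangle (perimeter 78.00 mm). Overall, the cross-section is a single solid region. Total boundary length (outer) = 78.00 mm.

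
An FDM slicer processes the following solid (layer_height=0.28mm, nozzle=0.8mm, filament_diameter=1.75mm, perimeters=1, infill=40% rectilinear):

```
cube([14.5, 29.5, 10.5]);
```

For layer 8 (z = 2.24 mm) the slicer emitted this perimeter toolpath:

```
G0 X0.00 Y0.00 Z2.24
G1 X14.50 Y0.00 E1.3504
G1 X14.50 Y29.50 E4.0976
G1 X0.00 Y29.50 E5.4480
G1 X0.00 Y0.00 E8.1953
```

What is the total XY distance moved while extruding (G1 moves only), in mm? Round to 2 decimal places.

88.00 mm

Sum the Euclidean lengths of each G1 segment: total = 88.00 mm.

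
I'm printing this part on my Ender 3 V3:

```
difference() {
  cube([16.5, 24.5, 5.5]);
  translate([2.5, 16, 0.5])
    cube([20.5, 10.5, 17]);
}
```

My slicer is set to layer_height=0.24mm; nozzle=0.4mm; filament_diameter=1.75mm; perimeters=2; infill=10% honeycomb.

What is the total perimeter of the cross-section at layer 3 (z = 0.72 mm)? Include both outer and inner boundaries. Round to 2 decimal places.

82.00 mm

At z = 0.72 mm: the cube (footprint 16.5×24.5) is included at this height (perimeter 82.00 mm); the cube at (2.5, 16) (footprint 20.5×10.5) is included at this height (perimeter 62.00 mm); After the difference (first − rest): starting from the 16.5×24.5 cube, the 20.5×10.5 cube at (2.5, 16) partially overlaps it — only the 119.00 mm² overlap (of its 215.25 mm²) is removed, clipping the outline — boundary = 82.00 mm. Overall, the cross-section is a single solid region. Total boundary length (outer) = 82.00 mm.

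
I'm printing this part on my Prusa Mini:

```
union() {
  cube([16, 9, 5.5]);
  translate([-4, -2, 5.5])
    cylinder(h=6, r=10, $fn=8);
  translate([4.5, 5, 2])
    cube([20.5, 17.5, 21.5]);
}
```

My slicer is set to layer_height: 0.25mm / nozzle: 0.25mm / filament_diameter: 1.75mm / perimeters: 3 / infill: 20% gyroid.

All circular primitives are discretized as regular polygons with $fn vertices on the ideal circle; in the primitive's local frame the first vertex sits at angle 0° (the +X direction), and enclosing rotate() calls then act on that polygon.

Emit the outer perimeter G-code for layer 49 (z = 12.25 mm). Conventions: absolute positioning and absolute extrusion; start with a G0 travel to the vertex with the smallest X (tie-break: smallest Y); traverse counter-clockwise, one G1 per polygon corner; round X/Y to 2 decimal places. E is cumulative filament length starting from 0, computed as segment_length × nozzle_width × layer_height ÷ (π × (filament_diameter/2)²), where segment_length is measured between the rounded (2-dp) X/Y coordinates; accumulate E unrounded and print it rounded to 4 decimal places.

G0 X4.50 Y5.00 Z12.25
G1 X25.00 Y5.00 E0.5327
G1 X25.00 Y22.50 E0.9874
G1 X4.50 Y22.50 E1.5201
G1 X4.50 Y5.00 E1.9748

At z = 12.25 mm: the cube does not reach this height (z outside [0, 5.5]); the cylinder at (-4, -2) is not intersected at this z (z outside [5.5, 11.5]); the 20.5×17.5 cube at (4.5, 5) contributes its full rectangle; Combining (union): only the 20.5×17.5 cube at (4.5, 5) is present, so the union is just that shape — 1 connected region. The outline is a single polygon with 4 vertices. Extrusion per mm of travel: 0.25 × 0.25 / (π × 0.875²) = 0.025984. Accumulating E over each segment gives final E = 1.9748.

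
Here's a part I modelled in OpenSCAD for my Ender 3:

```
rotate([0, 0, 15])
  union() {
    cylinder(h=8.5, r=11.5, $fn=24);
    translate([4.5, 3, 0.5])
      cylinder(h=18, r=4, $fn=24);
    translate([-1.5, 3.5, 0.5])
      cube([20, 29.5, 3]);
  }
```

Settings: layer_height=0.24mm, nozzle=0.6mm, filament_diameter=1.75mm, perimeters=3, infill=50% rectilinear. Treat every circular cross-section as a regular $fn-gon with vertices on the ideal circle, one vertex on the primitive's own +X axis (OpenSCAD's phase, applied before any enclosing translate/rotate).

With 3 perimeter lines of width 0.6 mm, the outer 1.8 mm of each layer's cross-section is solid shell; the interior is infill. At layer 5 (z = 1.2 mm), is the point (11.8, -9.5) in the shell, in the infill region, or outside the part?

At z = 1.2 mm: the r=11.5 cylinder contributes a regular 24-gon of circumradius 11.5; the r=4 cylinder at (4.5, 3) contributes a regular 24-gon of circumradius 4; the cube at (-1.5, 3.5) (footprint 20×29.5) is included at this height; Taking the union: the regions partially overlap (shared area 124.83 mm²), so overlapping operands fuse into one piece — 1 connected region; (whole slice rotated 15° about Z — lengths, areas and connectivity unchanged). Overall, the cross-section is a single solid region. Undo the 15° rotation: the query point maps to (8.939, -12.230) in the un-rotated model frame. The nearest boundary edge runs (8.13, -8.13)→(5.75, -9.96); distance from the point to it = 3.74 mm. The point is not inside any of the regions above, so it lies outside the cross-section (3.74 mm from the nearest boundary).

outside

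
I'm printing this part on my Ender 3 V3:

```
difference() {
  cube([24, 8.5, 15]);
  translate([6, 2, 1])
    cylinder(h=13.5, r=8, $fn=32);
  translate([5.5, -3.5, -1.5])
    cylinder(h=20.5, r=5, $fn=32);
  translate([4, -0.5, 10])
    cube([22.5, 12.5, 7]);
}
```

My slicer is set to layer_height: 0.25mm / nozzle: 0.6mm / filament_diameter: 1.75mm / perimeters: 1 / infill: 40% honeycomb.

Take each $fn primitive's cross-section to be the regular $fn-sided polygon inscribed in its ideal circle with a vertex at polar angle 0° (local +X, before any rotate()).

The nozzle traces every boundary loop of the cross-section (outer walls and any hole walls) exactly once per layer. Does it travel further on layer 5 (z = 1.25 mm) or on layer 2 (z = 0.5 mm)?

layer 2 (z = 0.5 mm)

Layer 5 (z = 1.25): the 24×8.5 cube contributes its full rectangle (perimeter 65.00 mm); the r=8 cylinder at (6, 2) gives a regular 32-gon of circumradius 8 (constant along its height) (perimeter = 2·32·8.000·sin(180°/32) = 50.18 mm); the r=5 cylinder at (5.5, -3.5) gives a regular 32-gon of circumradius 5 (constant along its height) (perimeter = 2·32·5.000·sin(180°/32) = 31.37 mm); the cube at (4, -0.5) is absent (z outside [10, 17]); Subtracting the remaining from the first: starting from the 24×8.5 cube, the r=8 cylinder at (6, 2) partially overlaps it — only the 111.30 mm² overlap (of its 199.77 mm²) is removed, clipping the outline; the r=5 cylinder at (5.5, -3.5) misses the remaining region (no effect) — boundary = 46.29 mm. So its perimeter = 46.29 mm. Layer 2 (z = 0.5): the cube (footprint 24×8.5) is included at this height (perimeter 65.00 mm); the cylinder at (6, 2) is not intersected at this z (z outside [1, 14.5]); the cylinder at (5.5, -3.5): section is a regular 32-gon, circumradius r=5 (perimeter = 2·32·5.000·sin(180°/32) = 31.37 mm); the cube at (4, -0.5) is absent (z outside [10, 17]); After the difference (first − rest): starting from the 24×8.5 cube, the r=5 cylinder at (5.5, -3.5) partially overlaps it — only the 7.26 mm² overlap (of its 78.04 mm²) is removed, clipping the outline — boundary = 65.80 mm. So its perimeter = 65.80 mm. Layer 2 is larger (65.80 vs 46.29 mm).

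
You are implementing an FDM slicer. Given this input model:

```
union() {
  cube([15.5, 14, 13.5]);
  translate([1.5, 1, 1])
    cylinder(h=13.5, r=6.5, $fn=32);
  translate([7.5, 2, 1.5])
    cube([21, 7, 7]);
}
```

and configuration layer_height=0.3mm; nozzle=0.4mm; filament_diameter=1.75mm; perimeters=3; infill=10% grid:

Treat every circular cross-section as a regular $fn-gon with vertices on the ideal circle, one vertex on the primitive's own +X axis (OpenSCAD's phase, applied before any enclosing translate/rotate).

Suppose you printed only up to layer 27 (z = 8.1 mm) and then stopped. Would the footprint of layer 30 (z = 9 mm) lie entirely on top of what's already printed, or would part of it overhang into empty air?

entirely on top

Compare the two slices. At z = 8.1: the cube (footprint 15.5×14) is included at this height (area 217.00 mm²); the r=6.5 cylinder at (1.5, 1) gives a regular 32-gon of circumradius 6.5 (constant along its height) (area = (32/2)·6.500²·sin(360°/32) = 131.88 mm²); the 21×7 cube at (7.5, 2) contributes its full rectangle (area 147.00 mm²); Merging all regions: the regions partially overlap — summed areas 495.88 mm² minus the doubly-counted overlap 106.55 mm² gives 389.33 mm² — area = 389.33 mm². At z = 9: the cube is present — its section is the full 15.5×14 rectangle (area 217.00 mm²); the cylinder at (1.5, 1): section is a regular 32-gon, circumradius r=6.5 (area = (32/2)·6.500²·sin(360°/32) = 131.88 mm²); the cube at (7.5, 2) is not intersected at this z (z outside [1.5, 8.5]); Taking the union: the regions partially overlap — summed areas 348.88 mm² minus the doubly-counted overlap 50.55 mm² gives 298.33 mm² — area = 298.33 mm². Checking containment: the cross-section at z = 9 is a subset of the cross-section at z = 8.1.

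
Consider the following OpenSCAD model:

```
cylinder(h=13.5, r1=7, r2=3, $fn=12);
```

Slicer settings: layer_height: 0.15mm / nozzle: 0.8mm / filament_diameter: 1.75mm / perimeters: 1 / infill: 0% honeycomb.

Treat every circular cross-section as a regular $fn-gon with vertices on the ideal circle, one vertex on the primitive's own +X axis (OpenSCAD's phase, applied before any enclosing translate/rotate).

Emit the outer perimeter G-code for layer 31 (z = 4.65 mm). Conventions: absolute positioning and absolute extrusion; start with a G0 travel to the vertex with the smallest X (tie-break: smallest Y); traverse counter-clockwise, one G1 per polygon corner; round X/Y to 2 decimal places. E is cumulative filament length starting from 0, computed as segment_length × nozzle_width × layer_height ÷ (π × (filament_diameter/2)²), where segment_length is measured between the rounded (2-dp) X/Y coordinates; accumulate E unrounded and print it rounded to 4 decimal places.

At z = 4.65 mm: the cone (r1=7→r2=3) has section circumradius 5.622 here — a regular 12-gon. The outline is a single polygon with 12 vertices. Extrusion per mm of travel: 0.8 × 0.15 / (π × 0.875²) = 0.049890. Accumulating E over each segment gives final E = 1.7422.

G0 X-5.62 Y0.00 Z4.65
G1 X-4.87 Y-2.81 E0.1451
G1 X-2.81 Y-4.87 E0.2904
G1 X0.00 Y-5.62 E0.4355
G1 X2.81 Y-4.87 E0.5806
G1 X4.87 Y-2.81 E0.7260
G1 X5.62 Y0.00 E0.8711
G1 X4.87 Y2.81 E1.0162
G1 X2.81 Y4.87 E1.1615
G1 X0.00 Y5.62 E1.3066
G1 X-2.81 Y4.87 E1.4517
G1 X-4.87 Y2.81 E1.5971
G1 X-5.62 Y0.00 E1.7422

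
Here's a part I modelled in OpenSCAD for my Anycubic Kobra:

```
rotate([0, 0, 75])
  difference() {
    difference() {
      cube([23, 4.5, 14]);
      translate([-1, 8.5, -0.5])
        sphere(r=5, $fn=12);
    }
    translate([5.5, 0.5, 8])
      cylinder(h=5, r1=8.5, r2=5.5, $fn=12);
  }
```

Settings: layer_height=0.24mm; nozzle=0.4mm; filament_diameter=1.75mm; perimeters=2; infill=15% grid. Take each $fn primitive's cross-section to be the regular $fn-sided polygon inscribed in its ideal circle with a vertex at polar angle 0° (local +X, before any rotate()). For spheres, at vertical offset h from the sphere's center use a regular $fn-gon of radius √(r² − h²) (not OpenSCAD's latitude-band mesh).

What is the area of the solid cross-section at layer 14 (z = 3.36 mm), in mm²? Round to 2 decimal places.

At z = 3.36 mm: the cube is present — its section is the full 23×4.5 rectangle (area 103.50 mm²); the sphere at (-1, 8.5): section is a regular 12-gon, circumradius = √(r²−h²) = √(5²−3.86²) = 3.178 (area = (12/2)·3.178²·sin(360°/12) = 30.30 mm²); Taking the first minus the rest: starting from the 23×4.5 cube (103.50 mm²), the r=5 sphere at (-1, 8.5) misses the remaining region (no effect) — area = 103.50 mm²; the cone at (5.5, 0.5) is absent (z outside [8, 13]); Subtracting the remaining from the first: none of the subtracted shapes is present at this height, so that combined region is unchanged — area = 103.50 mm²; (rotated 75° about Z; rotation is an isometry so areas/perimeters/island counts are preserved). Overall, the cross-section is a single solid region. Net area = 103.50 mm².

103.50 mm²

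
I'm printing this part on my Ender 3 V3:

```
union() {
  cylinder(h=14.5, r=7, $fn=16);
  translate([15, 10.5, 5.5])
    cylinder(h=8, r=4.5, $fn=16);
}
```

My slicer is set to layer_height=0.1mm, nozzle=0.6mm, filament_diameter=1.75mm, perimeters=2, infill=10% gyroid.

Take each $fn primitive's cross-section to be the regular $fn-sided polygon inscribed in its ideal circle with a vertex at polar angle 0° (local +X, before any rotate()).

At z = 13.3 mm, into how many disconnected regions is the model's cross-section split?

At z = 13.3 mm: the r=7 cylinder contributes a regular 16-gon of circumradius 7; the r=4.5 cylinder at (15, 10.5) gives a regular 16-gon of circumradius 4.5 (constant along its height); Taking the union: the 2 present regions are separate (no shared area or edge), so areas and boundary lengths simply add and each stays a separate island — 2 connected regions. The result has 2 disconnected regions.

2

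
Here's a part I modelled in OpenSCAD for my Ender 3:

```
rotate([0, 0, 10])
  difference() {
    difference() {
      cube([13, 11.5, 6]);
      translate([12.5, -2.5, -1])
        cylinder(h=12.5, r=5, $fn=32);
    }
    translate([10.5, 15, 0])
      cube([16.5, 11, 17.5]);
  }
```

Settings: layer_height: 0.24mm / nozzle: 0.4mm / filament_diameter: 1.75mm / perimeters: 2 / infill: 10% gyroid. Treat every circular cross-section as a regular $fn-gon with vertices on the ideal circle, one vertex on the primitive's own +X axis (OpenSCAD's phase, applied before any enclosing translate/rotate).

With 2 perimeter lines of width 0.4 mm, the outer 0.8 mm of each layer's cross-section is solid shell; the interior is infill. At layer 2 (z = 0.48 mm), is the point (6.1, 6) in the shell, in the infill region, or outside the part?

At z = 0.48 mm: the 13×11.5 cube contributes its full rectangle; the cylinder at (12.5, -2.5): section is a regular 32-gon, circumradius r=5; Taking the first minus the rest: starting from the 13×11.5 cube, the r=5 cylinder at (12.5, -2.5) partially overlaps it — only the 8.83 mm² overlap (of its 78.04 mm²) is removed, clipping the outline — 1 connected region; the 16.5×11 cube at (10.5, 15) contributes its full rectangle; Subtracting the remaining from the first: starting from that combined region, the 16.5×11 cube at (10.5, 15) misses the remaining region (no effect) — 1 connected region; (rotated 10° about Z; rotation is an isometry so areas/perimeters/island counts are preserved). Overall, the cross-section is a single solid region. Undo the 10° rotation: the query point maps to (7.049, 4.850) in the un-rotated model frame. The nearest boundary edge runs (9.72, 1.66)→(8.96, 1.04); distance from the point to it = 4.16 mm. The point is inside the cross-section and 4.16 mm from the nearest boundary — more than the 0.8 mm shell width (2 × 0.4), so it's in the infill interior.

infill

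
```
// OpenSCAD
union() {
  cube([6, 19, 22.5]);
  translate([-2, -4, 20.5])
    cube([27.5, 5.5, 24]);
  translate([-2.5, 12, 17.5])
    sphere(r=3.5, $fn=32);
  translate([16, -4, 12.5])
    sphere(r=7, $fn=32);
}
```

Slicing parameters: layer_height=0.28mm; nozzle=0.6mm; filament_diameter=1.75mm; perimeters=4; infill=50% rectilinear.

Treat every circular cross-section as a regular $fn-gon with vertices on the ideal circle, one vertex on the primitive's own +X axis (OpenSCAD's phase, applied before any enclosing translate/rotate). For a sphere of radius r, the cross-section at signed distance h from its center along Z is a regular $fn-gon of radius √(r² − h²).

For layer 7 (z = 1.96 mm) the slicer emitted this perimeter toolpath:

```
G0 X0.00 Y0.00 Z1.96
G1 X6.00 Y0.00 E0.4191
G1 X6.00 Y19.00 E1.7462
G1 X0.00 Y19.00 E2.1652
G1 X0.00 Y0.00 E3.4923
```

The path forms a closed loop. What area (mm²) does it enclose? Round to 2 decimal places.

Apply the shoelace formula to the sequence of (X, Y) vertices; enclosed area = 114.00 mm².

114.00 mm²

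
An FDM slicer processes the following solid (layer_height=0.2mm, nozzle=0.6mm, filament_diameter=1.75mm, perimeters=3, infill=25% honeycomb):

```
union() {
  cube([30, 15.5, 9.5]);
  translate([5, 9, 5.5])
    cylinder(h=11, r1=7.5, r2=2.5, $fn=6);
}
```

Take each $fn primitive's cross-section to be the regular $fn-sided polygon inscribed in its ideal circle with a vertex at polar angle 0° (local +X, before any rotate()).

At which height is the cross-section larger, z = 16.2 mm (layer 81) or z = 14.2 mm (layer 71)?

Layer 81 (z = 16.2): the cube is absent (z outside [0, 9.5]); the cone at (5, 9) contributes a regular 6-gon of circumradius 2.636 (interpolated between r1=7.5 and r2=2.5 at t=0.973) (area = (6/2)·2.636²·sin(360°/6) = 18.06 mm²); Merging all regions: only the cone at (5, 9) is present, so the union is just that shape — area = 18.06 mm². So its area = 18.06 mm². Layer 71 (z = 14.2): the cube is not intersected at this z (z outside [0, 9.5]); the cone at (5, 9) (r1=7.5→r2=2.5) has section circumradius 3.545 here — a regular 6-gon (area = (6/2)·3.545²·sin(360°/6) = 32.66 mm²); Merging all regions: only the cone at (5, 9) is present, so the union is just that shape — area = 32.66 mm². So its area = 32.66 mm². Layer 71 is larger (32.66 vs 18.06 mm²).

layer 71 (z = 14.2 mm)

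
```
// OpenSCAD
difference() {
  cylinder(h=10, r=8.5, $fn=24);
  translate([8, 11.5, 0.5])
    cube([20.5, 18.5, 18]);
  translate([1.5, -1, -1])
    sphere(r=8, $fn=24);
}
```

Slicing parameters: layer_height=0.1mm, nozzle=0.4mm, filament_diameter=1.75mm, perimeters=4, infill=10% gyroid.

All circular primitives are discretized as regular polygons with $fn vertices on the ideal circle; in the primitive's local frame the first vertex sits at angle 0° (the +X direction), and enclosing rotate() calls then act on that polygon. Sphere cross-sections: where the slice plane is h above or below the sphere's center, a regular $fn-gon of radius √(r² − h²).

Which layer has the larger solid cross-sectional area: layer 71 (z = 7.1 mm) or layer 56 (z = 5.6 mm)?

Layer 71 (z = 7.1): the cylinder: section is a regular 24-gon, circumradius r=8.5 (area = (24/2)·8.500²·sin(360°/24) = 224.40 mm²); the cube at (8, 11.5) (footprint 20.5×18.5) is included at this height (area 379.25 mm²); the sphere at (1.5, -1) is absent (|z−center|=8.100 > r=8); After the difference (first − rest): starting from the r=8.5 cylinder (224.40 mm²), the 20.5×18.5 cube at (8, 11.5) misses the remaining region (no effect) — area = 224.40 mm². So its area = 224.40 mm². Layer 56 (z = 5.6): the r=8.5 cylinder contributes a regular 24-gon of circumradius 8.5 (area = (24/2)·8.500²·sin(360°/24) = 224.40 mm²); the cube at (8, 11.5) is present — its section is the full 20.5×18.5 rectangle (area 379.25 mm²); the sphere at (1.5, -1): section is a regular 24-gon, circumradius = √(r²−h²) = √(8²−6.6²) = 4.521 (area = (24/2)·4.521²·sin(360°/24) = 63.48 mm²); Subtracting the remaining from the first: starting from the r=8.5 cylinder (224.40 mm²), the 20.5×18.5 cube at (8, 11.5) misses the remaining region (no effect); the r=8 sphere at (1.5, -1) lies wholly inside it (removes its full 63.48 mm² and its 28.33 mm outline becomes a hole wall) — area = 160.91 mm². So its area = 160.91 mm². Layer 71 is larger (224.40 vs 160.91 mm²).

layer 71 (z = 7.1 mm)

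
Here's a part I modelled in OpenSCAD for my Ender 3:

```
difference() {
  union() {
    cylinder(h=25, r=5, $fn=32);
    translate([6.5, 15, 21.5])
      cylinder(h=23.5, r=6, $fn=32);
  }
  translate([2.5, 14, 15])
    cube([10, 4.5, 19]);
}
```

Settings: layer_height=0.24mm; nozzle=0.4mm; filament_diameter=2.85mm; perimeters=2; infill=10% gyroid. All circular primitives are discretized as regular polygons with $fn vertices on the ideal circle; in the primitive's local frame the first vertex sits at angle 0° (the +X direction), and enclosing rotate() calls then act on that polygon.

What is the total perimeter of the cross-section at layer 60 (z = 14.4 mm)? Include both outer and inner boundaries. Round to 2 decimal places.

31.37 mm

At z = 14.4 mm: the cylinder: section is a regular 32-gon, circumradius r=5 (perimeter = 2·32·5.000·sin(180°/32) = 31.37 mm); the cylinder at (6.5, 15) is absent (z outside [21.5, 45]); Merging all regions: only the r=5 cylinder is present, so the union is just that shape — boundary = 31.37 mm; the cube at (2.5, 14) is absent (z outside [15, 34]); Taking the first minus the rest: none of the subtracted shapes is present at this height, so the result so far is unchanged — boundary = 31.37 mm. Overall, the cross-section is a single solid region. Total boundary length (outer) = 31.37 mm.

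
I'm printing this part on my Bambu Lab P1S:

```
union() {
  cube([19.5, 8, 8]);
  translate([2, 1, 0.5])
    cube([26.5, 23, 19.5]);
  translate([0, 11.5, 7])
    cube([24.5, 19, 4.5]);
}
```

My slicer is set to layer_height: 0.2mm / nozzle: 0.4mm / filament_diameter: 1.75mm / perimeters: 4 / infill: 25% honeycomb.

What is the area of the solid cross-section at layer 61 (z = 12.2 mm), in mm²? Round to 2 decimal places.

609.50 mm²

At z = 12.2 mm: the cube is not intersected at this z (z outside [0, 8]); the cube at (2, 1) is present — its section is the full 26.5×23 rectangle (area 609.50 mm²); the cube at (0, 11.5) is not intersected at this z (z outside [7, 11.5]); Merging all regions: only the 26.5×23 cube at (2, 1) is present, so the union is just that shape — area = 609.50 mm². Overall, the cross-section is a single solid region. Net area = 609.50 mm².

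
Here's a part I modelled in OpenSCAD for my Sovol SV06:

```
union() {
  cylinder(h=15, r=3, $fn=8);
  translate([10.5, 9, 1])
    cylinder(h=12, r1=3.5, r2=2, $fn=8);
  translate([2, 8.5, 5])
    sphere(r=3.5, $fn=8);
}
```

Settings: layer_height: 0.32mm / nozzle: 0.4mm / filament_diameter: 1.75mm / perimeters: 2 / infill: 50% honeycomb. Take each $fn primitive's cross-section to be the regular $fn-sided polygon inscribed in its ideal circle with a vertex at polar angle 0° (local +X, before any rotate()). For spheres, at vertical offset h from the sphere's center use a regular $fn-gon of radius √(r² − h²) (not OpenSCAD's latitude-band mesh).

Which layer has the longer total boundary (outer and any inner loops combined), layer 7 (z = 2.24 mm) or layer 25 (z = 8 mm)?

Layer 7 (z = 2.24): the cylinder: section is a regular 8-gon, circumradius r=3 (perimeter = 2·8·3.000·sin(180°/8) = 18.37 mm); the cone at (10.5, 9) (r1=3.5→r2=2) has section circumradius 3.345 here — a regular 8-gon (perimeter = 2·8·3.345·sin(180°/8) = 20.48 mm); the r=3.5 sphere at (2, 8.5) contributes a regular 8-gon of circumradius √(3.5²−2.76²) = 2.152 (perimeter = 2·8·2.152·sin(180°/8) = 13.18 mm); Taking the union: the 3 present regions are separate (no shared area or edge), so areas and boundary lengths simply add and each stays a separate island — boundary = 52.03 mm. So its perimeter = 52.03 mm. Layer 25 (z = 8): the cylinder: section is a regular 8-gon, circumradius r=3 (perimeter = 2·8·3.000·sin(180°/8) = 18.37 mm); the cone at (10.5, 9) contributes a regular 8-gon of circumradius 2.625 (interpolated between r1=3.5 and r2=2 at t=0.583) (perimeter = 2·8·2.625·sin(180°/8) = 16.07 mm); the r=3.5 sphere at (2, 8.5) slices to a regular 8-gon of circumradius 1.803 (√(r²−h²) with h=3 from center) (perimeter = 2·8·1.803·sin(180°/8) = 11.04 mm); Merging all regions: the 3 present regions are separate (no shared area or edge), so areas and boundary lengths simply add and each stays a separate island — boundary = 45.48 mm. So its perimeter = 45.48 mm. Layer 7 is larger (52.03 vs 45.48 mm).

layer 7 (z = 2.24 mm)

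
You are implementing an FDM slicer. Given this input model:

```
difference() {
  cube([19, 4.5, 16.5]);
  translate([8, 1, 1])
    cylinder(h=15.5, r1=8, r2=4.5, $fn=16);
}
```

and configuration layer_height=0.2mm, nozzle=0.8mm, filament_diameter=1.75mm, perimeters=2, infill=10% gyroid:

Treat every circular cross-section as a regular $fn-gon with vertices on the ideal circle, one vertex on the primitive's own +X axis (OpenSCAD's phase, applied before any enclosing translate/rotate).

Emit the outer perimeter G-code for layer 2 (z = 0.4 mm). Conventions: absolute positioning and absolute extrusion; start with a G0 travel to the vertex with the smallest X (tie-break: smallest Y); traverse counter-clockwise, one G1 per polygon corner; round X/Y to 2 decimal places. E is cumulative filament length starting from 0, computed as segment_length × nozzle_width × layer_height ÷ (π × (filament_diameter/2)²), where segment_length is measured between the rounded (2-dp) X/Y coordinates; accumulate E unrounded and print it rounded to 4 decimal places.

At z = 0.4 mm: the cube is present — its section is the full 19×4.5 rectangle; the cone at (8, 1) is not intersected at this z (z outside [1, 16.5]); After the difference (first − rest): none of the subtracted shapes is present at this height, so the 19×4.5 cube is unchanged — 1 connected region. The outline is a single polygon with 4 vertices. Extrusion per mm of travel: 0.8 × 0.2 / (π × 0.875²) = 0.066520. Accumulating E over each segment gives final E = 3.1265.

G0 X0.00 Y0.00 Z0.40
G1 X19.00 Y0.00 E1.2639
G1 X19.00 Y4.50 E1.5632
G1 X0.00 Y4.50 E2.8271
G1 X0.00 Y0.00 E3.1265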